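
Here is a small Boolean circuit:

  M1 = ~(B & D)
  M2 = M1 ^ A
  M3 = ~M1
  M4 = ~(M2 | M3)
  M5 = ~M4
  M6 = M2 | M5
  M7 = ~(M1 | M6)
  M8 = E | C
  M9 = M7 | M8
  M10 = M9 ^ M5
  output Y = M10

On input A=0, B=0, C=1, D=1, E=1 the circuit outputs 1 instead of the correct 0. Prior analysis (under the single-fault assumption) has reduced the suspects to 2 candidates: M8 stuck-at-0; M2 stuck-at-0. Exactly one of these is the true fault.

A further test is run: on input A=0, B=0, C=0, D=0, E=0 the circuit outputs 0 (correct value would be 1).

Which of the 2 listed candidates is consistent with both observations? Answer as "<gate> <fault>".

M2 stuck-at-0

Evaluate each candidate on input A=0, B=0, C=0, D=0, E=0:
  M8 stuck-at-0: M1=1, M2=1, M3=0, M4=0, M5=1, M6=1, M7=0, M8=0 [stuck-at-0], M9=0, M10=1 → 1 — eliminated
  M2 stuck-at-0: M1=1, M2=0 [stuck-at-0], M3=0, M4=1, M5=0, M6=0, M7=0, M8=0, M9=0, M10=0 → 0 — matches
Only M2 stuck-at-0 reproduces the observed 0.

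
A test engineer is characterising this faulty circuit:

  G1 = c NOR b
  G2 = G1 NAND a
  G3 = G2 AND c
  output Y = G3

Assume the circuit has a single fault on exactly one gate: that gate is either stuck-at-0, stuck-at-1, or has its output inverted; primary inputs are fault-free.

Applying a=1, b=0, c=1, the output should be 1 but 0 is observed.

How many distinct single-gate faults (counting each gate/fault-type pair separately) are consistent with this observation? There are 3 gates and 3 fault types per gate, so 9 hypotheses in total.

6

Fault-free: G1=0, G2=1, G3=1 → 1. Observed 0.
  G1 stuck-at-0: output 1 ✗
  G1 stuck-at-1: output 0 ✓
  G1 inverted output: output 0 ✓
  G2 stuck-at-0: output 0 ✓
  G2 stuck-at-1: output 1 ✗
  G2 inverted output: output 0 ✓
  G3 stuck-at-0: output 0 ✓
  G3 stuck-at-1: output 1 ✗
  G3 inverted output: output 0 ✓
Consistent faults: {G1 stuck-at-1, G1 inverted output, G2 stuck-at-0, G2 inverted output, G3 stuck-at-0, G3 inverted output} — 6 in all.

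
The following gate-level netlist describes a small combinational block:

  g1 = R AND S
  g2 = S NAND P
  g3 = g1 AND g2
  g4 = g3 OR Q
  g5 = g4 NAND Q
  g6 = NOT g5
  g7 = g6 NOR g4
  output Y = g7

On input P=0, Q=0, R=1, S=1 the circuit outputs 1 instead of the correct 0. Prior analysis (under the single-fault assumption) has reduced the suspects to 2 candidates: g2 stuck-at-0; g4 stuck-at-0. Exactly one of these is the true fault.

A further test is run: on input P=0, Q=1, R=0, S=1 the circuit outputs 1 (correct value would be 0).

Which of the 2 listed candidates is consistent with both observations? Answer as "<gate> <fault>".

g4 stuck-at-0

Evaluate each candidate on input P=0, Q=1, R=0, S=1:
  g2 stuck-at-0: g1=0, g2=0 [stuck-at-0], g3=0, g4=1, g5=0, g6=1, g7=0 → 0 — eliminated
  g4 stuck-at-0: g1=0, g2=1, g3=0, g4=0 [stuck-at-0], g5=1, g6=0, g7=1 → 1 — matches
Only g4 stuck-at-0 reproduces the observed 1.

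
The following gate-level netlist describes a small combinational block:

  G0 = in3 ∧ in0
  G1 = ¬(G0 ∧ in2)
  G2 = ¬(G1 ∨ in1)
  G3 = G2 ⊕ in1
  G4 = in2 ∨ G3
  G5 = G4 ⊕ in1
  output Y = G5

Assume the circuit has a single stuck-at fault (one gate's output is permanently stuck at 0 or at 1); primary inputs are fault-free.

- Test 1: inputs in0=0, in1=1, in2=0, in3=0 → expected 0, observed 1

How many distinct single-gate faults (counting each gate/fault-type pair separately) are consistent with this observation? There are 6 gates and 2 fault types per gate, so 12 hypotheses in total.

4

Fault-free: G0=0, G1=1, G2=0, G3=1, G4=1, G5=0 → 0. Observed 1.
  G0 stuck-at-0: output 0 ✗
  G0 stuck-at-1: output 0 ✗
  G1 stuck-at-0: output 0 ✗
  G1 stuck-at-1: output 0 ✗
  G2 stuck-at-0: output 0 ✗
  G2 stuck-at-1: output 1 ✓
  G3 stuck-at-0: output 1 ✓
  G3 stuck-at-1: output 0 ✗
  G4 stuck-at-0: output 1 ✓
  G4 stuck-at-1: output 0 ✗
  G5 stuck-at-0: output 0 ✗
  G5 stuck-at-1: output 1 ✓
Consistent faults: {G2 stuck-at-1, G3 stuck-at-0, G4 stuck-at-0, G5 stuck-at-1} — 4 in all.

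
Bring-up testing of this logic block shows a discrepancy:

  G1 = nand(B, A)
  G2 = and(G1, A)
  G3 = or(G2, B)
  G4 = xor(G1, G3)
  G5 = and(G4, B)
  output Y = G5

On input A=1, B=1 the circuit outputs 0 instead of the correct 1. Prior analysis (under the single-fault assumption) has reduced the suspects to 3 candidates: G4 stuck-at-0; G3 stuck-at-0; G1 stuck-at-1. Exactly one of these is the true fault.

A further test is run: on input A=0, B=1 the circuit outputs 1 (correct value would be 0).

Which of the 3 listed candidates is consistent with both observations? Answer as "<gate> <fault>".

G3 stuck-at-0

Evaluate each candidate on input A=0, B=1:
  G4 stuck-at-0: G1=1, G2=0, G3=1, G4=0 [stuck-at-0], G5=0 → 0 — eliminated
  G3 stuck-at-0: G1=1, G2=0, G3=0 [stuck-at-0], G4=1, G5=1 → 1 — matches
  G1 stuck-at-1: G1=1 [stuck-at-1], G2=0, G3=1, G4=0, G5=0 → 0 — eliminated
Only G3 stuck-at-0 reproduces the observed 1.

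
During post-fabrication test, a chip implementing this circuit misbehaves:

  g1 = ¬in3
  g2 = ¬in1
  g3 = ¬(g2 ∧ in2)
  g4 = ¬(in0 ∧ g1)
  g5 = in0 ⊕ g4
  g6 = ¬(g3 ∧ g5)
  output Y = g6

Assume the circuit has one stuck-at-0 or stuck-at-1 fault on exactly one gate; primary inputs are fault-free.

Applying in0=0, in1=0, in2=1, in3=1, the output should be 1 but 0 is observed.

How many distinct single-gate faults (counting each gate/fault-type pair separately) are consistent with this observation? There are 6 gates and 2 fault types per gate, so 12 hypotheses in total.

Fault-free: g1=0, g2=1, g3=0, g4=1, g5=1, g6=1 → 1. Observed 0.
  g1 stuck-at-0: output 1 ✗
  g1 stuck-at-1: output 1 ✗
  g2 stuck-at-0: output 0 ✓
  g2 stuck-at-1: output 1 ✗
  g3 stuck-at-0: output 1 ✗
  g3 stuck-at-1: output 0 ✓
  g4 stuck-at-0: output 1 ✗
  g4 stuck-at-1: output 1 ✗
  g5 stuck-at-0: output 1 ✗
  g5 stuck-at-1: output 1 ✗
  g6 stuck-at-0: output 0 ✓
  g6 stuck-at-1: output 1 ✗
Consistent faults: {g2 stuck-at-0, g3 stuck-at-1, g6 stuck-at-0} — 3 in all.

3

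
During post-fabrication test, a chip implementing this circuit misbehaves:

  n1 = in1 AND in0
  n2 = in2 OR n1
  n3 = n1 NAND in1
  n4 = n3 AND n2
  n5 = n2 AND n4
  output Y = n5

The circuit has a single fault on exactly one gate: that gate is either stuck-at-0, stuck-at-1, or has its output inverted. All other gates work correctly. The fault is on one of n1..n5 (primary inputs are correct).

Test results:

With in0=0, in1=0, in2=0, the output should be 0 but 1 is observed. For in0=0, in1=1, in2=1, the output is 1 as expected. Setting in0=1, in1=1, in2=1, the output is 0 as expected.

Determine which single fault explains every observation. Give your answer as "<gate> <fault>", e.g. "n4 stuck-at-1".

n2 stuck-at-1

Fault-free values for test 1 (in0=0, in1=0, in2=0): n1=0, n2=0, n3=1, n4=0, n5=0, giving Y=0. Observed 1.
Test 1: faults giving observed 1 are {n1 stuck-at-1, n1 inverted output, n2 stuck-at-1, n2 inverted output, n5 stuck-at-1, n5 inverted output}.
Test 2 (in0=0, in1=1, in2=1): fault-free n1=0, n2=1, n3=1, n4=1, n5=1 → 1; observed 1. Eliminates n1 stuck-at-1, n1 inverted output, n2 inverted output, n5 inverted output.
Test 3 (in0=1, in1=1, in2=1): fault-free n1=1, n2=1, n3=0, n4=0, n5=0 → 0; observed 0. Eliminates n5 stuck-at-1.
Only n2 stuck-at-1 is consistent with every test.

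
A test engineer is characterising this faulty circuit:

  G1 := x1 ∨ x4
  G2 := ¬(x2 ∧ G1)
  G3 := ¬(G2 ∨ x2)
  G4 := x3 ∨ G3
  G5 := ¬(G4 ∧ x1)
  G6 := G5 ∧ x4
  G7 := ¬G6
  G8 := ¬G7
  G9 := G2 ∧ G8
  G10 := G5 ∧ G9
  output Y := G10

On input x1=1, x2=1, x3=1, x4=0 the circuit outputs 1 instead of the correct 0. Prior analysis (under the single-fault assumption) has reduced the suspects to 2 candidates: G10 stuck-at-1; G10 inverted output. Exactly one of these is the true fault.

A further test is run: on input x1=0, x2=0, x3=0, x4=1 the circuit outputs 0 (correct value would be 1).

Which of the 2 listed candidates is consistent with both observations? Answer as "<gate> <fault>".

G10 inverted output

Evaluate each candidate on input x1=0, x2=0, x3=0, x4=1:
  G10 stuck-at-1: G1=1, G2=1, G3=0, G4=0, G5=1, G6=1, G7=0, G8=1, G9=1, G10=1 [stuck-at-1] → 1 — eliminated
  G10 inverted output: G1=1, G2=1, G3=0, G4=0, G5=1, G6=1, G7=0, G8=1, G9=1, G10=0 [inverted output] → 0 — matches
Only G10 inverted output reproduces the observed 0.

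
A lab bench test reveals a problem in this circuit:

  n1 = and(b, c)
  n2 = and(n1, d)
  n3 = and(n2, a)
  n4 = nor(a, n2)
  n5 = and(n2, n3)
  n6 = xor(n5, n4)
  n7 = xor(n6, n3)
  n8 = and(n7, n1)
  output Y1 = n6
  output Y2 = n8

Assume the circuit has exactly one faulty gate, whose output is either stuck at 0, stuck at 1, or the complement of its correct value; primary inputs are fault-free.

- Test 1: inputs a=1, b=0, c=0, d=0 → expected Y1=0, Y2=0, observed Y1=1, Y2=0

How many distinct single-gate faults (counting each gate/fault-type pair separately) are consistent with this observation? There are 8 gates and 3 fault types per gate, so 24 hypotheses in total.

8

Fault-free: n1=0, n2=0, n3=0, n4=0, n5=0, n6=0, n7=0, n8=0 → Y1=0, Y2=0. Observed Y1=1, Y2=0.
  n1: none of the 3 fault types match ✗
  n2: stuck-at-1, inverted output ✓; others ✗
  n3: none of the 3 fault types match ✗
  n4: stuck-at-1, inverted output ✓; others ✗
  n5: stuck-at-1, inverted output ✓; others ✗
  n6: stuck-at-1, inverted output ✓; others ✗
  n7: none of the 3 fault types match ✗
  n8: none of the 3 fault types match ✗
Consistent faults: {n2 stuck-at-1, n2 inverted output, n4 stuck-at-1, n4 inverted output, n5 stuck-at-1, n5 inverted output, n6 stuck-at-1, n6 inverted output} — 8 in all.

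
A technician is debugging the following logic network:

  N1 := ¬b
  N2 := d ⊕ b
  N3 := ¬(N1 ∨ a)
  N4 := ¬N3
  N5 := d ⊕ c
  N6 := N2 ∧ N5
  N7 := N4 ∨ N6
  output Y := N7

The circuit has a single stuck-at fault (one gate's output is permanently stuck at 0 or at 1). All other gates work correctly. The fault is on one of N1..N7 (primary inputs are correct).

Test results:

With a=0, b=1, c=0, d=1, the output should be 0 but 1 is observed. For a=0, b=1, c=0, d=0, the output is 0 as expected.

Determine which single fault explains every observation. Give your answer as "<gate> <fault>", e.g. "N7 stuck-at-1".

Fault-free values for test 1 (a=0, b=1, c=0, d=1): N1=0, N2=0, N3=1, N4=0, N5=1, N6=0, N7=0, giving Y=0. Observed 1.
Test 1: faults giving observed 1 are {N1 stuck-at-1, N2 stuck-at-1, N3 stuck-at-0, N4 stuck-at-1, N6 stuck-at-1, N7 stuck-at-1}.
Test 2 (a=0, b=1, c=0, d=0): fault-free N1=0, N2=1, N3=1, N4=0, N5=0, N6=0, N7=0 → 0; observed 0. Eliminates N1 stuck-at-1, N3 stuck-at-0, N4 stuck-at-1, N6 stuck-at-1, N7 stuck-at-1.
Only N2 stuck-at-1 is consistent with every test.

N2 stuck-at-1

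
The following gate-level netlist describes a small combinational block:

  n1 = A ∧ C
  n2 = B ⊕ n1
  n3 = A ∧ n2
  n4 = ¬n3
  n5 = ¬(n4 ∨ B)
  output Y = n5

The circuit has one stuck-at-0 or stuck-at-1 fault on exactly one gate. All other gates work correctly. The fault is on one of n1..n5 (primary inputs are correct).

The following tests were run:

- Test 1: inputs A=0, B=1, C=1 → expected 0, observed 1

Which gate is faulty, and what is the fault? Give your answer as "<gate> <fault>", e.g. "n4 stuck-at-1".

Fault-free values for test 1 (A=0, B=1, C=1): n1=0, n2=1, n3=0, n4=1, n5=0, giving Y=0. Observed 1.
Test 1: faults giving observed 1 are {n5 stuck-at-1}.
Only n5 stuck-at-1 is consistent with every test.

n5 stuck-at-1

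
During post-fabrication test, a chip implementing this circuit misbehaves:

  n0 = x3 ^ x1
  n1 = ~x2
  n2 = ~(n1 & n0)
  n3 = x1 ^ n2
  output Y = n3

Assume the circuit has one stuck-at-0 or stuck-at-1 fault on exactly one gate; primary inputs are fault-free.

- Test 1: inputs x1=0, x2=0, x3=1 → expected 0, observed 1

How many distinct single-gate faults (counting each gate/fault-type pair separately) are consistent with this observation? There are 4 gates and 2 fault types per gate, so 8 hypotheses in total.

Fault-free: n0=1, n1=1, n2=0, n3=0 → 0. Observed 1.
  n0 stuck-at-0: output 1 ✓
  n0 stuck-at-1: output 0 ✗
  n1 stuck-at-0: output 1 ✓
  n1 stuck-at-1: output 0 ✗
  n2 stuck-at-0: output 0 ✗
  n2 stuck-at-1: output 1 ✓
  n3 stuck-at-0: output 0 ✗
  n3 stuck-at-1: output 1 ✓
Consistent faults: {n0 stuck-at-0, n1 stuck-at-0, n2 stuck-at-1, n3 stuck-at-1} — 4 in all.

4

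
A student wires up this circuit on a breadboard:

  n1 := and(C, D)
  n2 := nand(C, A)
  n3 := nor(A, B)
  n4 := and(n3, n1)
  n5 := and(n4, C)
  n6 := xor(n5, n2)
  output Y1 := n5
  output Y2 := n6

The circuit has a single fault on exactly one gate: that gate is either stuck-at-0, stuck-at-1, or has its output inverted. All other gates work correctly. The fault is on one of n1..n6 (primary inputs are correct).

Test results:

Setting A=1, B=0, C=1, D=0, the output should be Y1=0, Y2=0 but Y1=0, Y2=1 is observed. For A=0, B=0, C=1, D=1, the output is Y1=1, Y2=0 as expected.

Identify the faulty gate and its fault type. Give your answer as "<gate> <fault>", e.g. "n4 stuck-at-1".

n2 stuck-at-1

Fault-free values for test 1 (A=1, B=0, C=1, D=0): n1=0, n2=0, n3=0, n4=0, n5=0, n6=0, giving Y1=0, Y2=0. Observed Y1=0, Y2=1.
Test 1: faults giving observed Y1=0, Y2=1 are {n2 stuck-at-1, n2 inverted output, n6 stuck-at-1, n6 inverted output}.
Test 2 (A=0, B=0, C=1, D=1): fault-free n1=1, n2=1, n3=1, n4=1, n5=1, n6=0 → Y1=1, Y2=0; observed Y1=1, Y2=0. Eliminates n2 inverted output, n6 stuck-at-1, n6 inverted output.
Only n2 stuck-at-1 is consistent with every test.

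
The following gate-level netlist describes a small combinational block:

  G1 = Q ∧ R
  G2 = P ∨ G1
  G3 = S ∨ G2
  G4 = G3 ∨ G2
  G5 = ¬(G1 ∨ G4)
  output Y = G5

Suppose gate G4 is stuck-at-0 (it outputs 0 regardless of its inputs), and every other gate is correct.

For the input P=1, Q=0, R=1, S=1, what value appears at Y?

Propagate with G4 forced: G1=0, G2=1, G3=1, G4=0 [stuck-at-0], G5=1.
So Y = 1. (Without the fault it would be 0.)

1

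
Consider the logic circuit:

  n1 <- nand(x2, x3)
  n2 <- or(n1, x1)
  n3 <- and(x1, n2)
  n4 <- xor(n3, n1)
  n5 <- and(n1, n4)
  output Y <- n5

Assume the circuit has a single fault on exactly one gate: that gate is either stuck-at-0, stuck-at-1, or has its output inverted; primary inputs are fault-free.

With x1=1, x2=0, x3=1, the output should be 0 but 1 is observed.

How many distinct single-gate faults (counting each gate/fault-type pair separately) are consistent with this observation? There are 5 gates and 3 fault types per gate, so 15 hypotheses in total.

8

Fault-free: n1=1, n2=1, n3=1, n4=0, n5=0 → 0. Observed 1.
  n1: none of the 3 fault types match ✗
  n2: stuck-at-0, inverted output ✓; others ✗
  n3: stuck-at-0, inverted output ✓; others ✗
  n4: stuck-at-1, inverted output ✓; others ✗
  n5: stuck-at-1, inverted output ✓; others ✗
Consistent faults: {n2 stuck-at-0, n2 inverted output, n3 stuck-at-0, n3 inverted output, n4 stuck-at-1, n4 inverted output, n5 stuck-at-1, n5 inverted output} — 8 in all.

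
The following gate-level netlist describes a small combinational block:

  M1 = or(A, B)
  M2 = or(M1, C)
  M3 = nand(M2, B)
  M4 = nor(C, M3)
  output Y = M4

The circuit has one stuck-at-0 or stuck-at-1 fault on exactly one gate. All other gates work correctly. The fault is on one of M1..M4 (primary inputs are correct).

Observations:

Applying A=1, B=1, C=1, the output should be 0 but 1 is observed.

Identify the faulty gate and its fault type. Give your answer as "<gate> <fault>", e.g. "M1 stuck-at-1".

M4 stuck-at-1

Fault-free values for test 1 (A=1, B=1, C=1): M1=1, M2=1, M3=0, M4=0, giving Y=0. Observed 1.
Test 1: faults giving observed 1 are {M4 stuck-at-1}.
Only M4 stuck-at-1 is consistent with every test.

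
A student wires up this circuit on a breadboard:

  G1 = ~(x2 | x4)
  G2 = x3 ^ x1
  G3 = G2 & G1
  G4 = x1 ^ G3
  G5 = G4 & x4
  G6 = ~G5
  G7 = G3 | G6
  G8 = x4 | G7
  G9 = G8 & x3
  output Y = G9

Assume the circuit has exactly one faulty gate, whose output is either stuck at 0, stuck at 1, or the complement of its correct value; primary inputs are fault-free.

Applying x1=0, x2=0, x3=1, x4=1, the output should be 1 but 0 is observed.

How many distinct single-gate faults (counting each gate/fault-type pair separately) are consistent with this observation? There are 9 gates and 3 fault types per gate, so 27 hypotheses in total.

4

Fault-free: G1=0, G2=1, G3=0, G4=0, G5=0, G6=1, G7=1, G8=1, G9=1 → 1. Observed 0.
  G1: none of the 3 fault types match ✗
  G2: none of the 3 fault types match ✗
  G3: none of the 3 fault types match ✗
  G4: none of the 3 fault types match ✗
  G5: none of the 3 fault types match ✗
  G6: none of the 3 fault types match ✗
  G7: none of the 3 fault types match ✗
  G8: stuck-at-0, inverted output ✓; others ✗
  G9: stuck-at-0, inverted output ✓; others ✗
Consistent faults: {G8 stuck-at-0, G8 inverted output, G9 stuck-at-0, G9 inverted output} — 4 in all.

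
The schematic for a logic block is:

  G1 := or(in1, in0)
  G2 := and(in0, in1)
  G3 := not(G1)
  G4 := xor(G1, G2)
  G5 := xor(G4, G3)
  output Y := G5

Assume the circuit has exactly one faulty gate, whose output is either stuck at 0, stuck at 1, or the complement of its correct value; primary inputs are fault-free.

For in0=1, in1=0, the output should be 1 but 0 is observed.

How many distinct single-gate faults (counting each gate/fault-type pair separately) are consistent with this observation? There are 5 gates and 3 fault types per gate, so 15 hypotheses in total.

8

Fault-free: G1=1, G2=0, G3=0, G4=1, G5=1 → 1. Observed 0.
  G1: none of the 3 fault types match ✗
  G2: stuck-at-1, inverted output ✓; others ✗
  G3: stuck-at-1, inverted output ✓; others ✗
  G4: stuck-at-0, inverted output ✓; others ✗
  G5: stuck-at-0, inverted output ✓; others ✗
Consistent faults: {G2 stuck-at-1, G2 inverted output, G3 stuck-at-1, G3 inverted output, G4 stuck-at-0, G4 inverted output, G5 stuck-at-0, G5 inverted output} — 8 in all.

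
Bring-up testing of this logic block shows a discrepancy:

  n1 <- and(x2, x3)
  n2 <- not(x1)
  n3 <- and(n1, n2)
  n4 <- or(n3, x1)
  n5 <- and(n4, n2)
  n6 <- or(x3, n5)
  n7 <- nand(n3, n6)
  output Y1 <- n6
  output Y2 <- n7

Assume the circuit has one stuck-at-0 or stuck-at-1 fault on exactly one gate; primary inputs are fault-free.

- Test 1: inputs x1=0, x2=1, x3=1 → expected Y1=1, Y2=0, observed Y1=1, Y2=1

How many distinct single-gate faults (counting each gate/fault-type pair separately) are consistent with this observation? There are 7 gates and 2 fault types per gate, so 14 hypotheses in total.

Fault-free: n1=1, n2=1, n3=1, n4=1, n5=1, n6=1, n7=0 → Y1=1, Y2=0. Observed Y1=1, Y2=1.
  n1 stuck-at-0: output Y1=1, Y2=1 ✓
  n1 stuck-at-1: output Y1=1, Y2=0 ✗
  n2 stuck-at-0: output Y1=1, Y2=1 ✓
  n2 stuck-at-1: output Y1=1, Y2=0 ✗
  n3 stuck-at-0: output Y1=1, Y2=1 ✓
  n3 stuck-at-1: output Y1=1, Y2=0 ✗
  n4 stuck-at-0: output Y1=1, Y2=0 ✗
  n4 stuck-at-1: output Y1=1, Y2=0 ✗
  n5 stuck-at-0: output Y1=1, Y2=0 ✗
  n5 stuck-at-1: output Y1=1, Y2=0 ✗
  n6 stuck-at-0: output Y1=0, Y2=1 ✗
  n6 stuck-at-1: output Y1=1, Y2=0 ✗
  n7 stuck-at-0: output Y1=1, Y2=0 ✗
  n7 stuck-at-1: output Y1=1, Y2=1 ✓
Consistent faults: {n1 stuck-at-0, n2 stuck-at-0, n3 stuck-at-0, n7 stuck-at-1} — 4 in all.

4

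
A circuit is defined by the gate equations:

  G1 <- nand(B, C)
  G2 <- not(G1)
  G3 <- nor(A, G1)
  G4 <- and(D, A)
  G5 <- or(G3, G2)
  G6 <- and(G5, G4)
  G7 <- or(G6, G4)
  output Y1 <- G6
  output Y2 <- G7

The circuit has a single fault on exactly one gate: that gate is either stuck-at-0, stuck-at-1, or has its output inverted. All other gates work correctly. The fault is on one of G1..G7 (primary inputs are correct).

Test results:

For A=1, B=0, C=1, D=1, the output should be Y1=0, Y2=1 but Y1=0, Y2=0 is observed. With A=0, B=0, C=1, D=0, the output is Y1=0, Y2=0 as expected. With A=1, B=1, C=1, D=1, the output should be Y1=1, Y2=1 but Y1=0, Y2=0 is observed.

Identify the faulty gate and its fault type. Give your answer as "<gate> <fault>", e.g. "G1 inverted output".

G4 stuck-at-0

Fault-free values for test 1 (A=1, B=0, C=1, D=1): G1=1, G2=0, G3=0, G4=1, G5=0, G6=0, G7=1, giving Y1=0, Y2=1. Observed Y1=0, Y2=0.
Test 1: faults giving observed Y1=0, Y2=0 are {G4 stuck-at-0, G4 inverted output, G7 stuck-at-0, G7 inverted output}.
Test 2 (A=0, B=0, C=1, D=0): fault-free G1=1, G2=0, G3=0, G4=0, G5=0, G6=0, G7=0 → Y1=0, Y2=0; observed Y1=0, Y2=0. Eliminates G4 inverted output, G7 inverted output.
Test 3 (A=1, B=1, C=1, D=1): fault-free G1=0, G2=1, G3=0, G4=1, G5=1, G6=1, G7=1 → Y1=1, Y2=1; observed Y1=0, Y2=0. Eliminates G7 stuck-at-0.
Only G4 stuck-at-0 is consistent with every test.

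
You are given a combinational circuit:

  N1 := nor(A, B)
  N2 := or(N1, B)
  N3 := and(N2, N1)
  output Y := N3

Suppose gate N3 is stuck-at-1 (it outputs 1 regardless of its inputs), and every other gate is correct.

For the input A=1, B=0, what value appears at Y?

1

Propagate with N3 forced: N1=0, N2=0, N3=1 [stuck-at-1].
So Y = 1. (Without the fault it would be 0.)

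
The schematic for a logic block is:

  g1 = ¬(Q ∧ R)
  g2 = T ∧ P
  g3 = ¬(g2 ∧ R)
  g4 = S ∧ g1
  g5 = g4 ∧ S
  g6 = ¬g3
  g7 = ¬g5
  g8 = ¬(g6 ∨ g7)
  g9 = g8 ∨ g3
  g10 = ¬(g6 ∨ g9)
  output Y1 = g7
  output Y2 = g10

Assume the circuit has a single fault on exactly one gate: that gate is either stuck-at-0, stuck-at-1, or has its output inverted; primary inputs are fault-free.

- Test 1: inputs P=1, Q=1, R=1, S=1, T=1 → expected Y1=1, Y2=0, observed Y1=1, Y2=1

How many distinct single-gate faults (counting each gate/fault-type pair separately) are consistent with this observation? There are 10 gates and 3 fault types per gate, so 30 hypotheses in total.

Fault-free: g1=0, g2=1, g3=0, g4=0, g5=0, g6=1, g7=1, g8=0, g9=0, g10=0 → Y1=1, Y2=0. Observed Y1=1, Y2=1.
  g1: none of the 3 fault types match ✗
  g2: none of the 3 fault types match ✗
  g3: none of the 3 fault types match ✗
  g4: none of the 3 fault types match ✗
  g5: none of the 3 fault types match ✗
  g6: stuck-at-0, inverted output ✓; others ✗
  g7: none of the 3 fault types match ✗
  g8: none of the 3 fault types match ✗
  g9: none of the 3 fault types match ✗
  g10: stuck-at-1, inverted output ✓; others ✗
Consistent faults: {g6 stuck-at-0, g6 inverted output, g10 stuck-at-1, g10 inverted output} — 4 in all.

4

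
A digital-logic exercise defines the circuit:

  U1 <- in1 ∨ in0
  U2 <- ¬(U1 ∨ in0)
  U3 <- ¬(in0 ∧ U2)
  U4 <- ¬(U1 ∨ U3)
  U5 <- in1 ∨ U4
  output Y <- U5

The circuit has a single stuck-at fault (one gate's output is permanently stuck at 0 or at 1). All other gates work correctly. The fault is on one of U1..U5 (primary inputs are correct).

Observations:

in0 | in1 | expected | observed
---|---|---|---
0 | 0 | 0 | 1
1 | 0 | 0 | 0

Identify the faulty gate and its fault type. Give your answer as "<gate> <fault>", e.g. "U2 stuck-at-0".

U3 stuck-at-0

Fault-free values for test 1 (in0=0, in1=0): U1=0, U2=1, U3=1, U4=0, U5=0, giving Y=0. Observed 1.
Test 1: faults giving observed 1 are {U3 stuck-at-0, U4 stuck-at-1, U5 stuck-at-1}.
Test 2 (in0=1, in1=0): fault-free U1=1, U2=0, U3=1, U4=0, U5=0 → 0; observed 0. Eliminates U4 stuck-at-1, U5 stuck-at-1.
Only U3 stuck-at-0 is consistent with every test.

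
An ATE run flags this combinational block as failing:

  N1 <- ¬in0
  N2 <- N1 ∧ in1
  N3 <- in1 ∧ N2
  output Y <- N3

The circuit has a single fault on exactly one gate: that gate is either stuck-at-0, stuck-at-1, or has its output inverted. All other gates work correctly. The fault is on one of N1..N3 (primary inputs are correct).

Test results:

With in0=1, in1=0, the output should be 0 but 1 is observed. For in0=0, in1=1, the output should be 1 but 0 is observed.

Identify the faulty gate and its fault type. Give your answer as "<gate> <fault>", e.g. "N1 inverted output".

Fault-free values for test 1 (in0=1, in1=0): N1=0, N2=0, N3=0, giving Y=0. Observed 1.
Test 1: faults giving observed 1 are {N3 stuck-at-1, N3 inverted output}.
Test 2 (in0=0, in1=1): fault-free N1=1, N2=1, N3=1 → 1; observed 0. Eliminates N3 stuck-at-1.
Only N3 inverted output is consistent with every test.

N3 inverted output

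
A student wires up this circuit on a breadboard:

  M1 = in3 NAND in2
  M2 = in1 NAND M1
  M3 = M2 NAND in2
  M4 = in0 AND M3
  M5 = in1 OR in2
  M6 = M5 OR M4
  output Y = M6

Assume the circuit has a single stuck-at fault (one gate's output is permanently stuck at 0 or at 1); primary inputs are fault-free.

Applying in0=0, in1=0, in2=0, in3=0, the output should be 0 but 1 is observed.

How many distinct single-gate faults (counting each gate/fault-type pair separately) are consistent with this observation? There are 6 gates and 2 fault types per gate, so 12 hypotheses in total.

3

Fault-free: M1=1, M2=1, M3=1, M4=0, M5=0, M6=0 → 0. Observed 1.
  M1 stuck-at-0: output 0 ✗
  M1 stuck-at-1: output 0 ✗
  M2 stuck-at-0: output 0 ✗
  M2 stuck-at-1: output 0 ✗
  M3 stuck-at-0: output 0 ✗
  M3 stuck-at-1: output 0 ✗
  M4 stuck-at-0: output 0 ✗
  M4 stuck-at-1: output 1 ✓
  M5 stuck-at-0: output 0 ✗
  M5 stuck-at-1: output 1 ✓
  M6 stuck-at-0: output 0 ✗
  M6 stuck-at-1: output 1 ✓
Consistent faults: {M4 stuck-at-1, M5 stuck-at-1, M6 stuck-at-1} — 3 in all.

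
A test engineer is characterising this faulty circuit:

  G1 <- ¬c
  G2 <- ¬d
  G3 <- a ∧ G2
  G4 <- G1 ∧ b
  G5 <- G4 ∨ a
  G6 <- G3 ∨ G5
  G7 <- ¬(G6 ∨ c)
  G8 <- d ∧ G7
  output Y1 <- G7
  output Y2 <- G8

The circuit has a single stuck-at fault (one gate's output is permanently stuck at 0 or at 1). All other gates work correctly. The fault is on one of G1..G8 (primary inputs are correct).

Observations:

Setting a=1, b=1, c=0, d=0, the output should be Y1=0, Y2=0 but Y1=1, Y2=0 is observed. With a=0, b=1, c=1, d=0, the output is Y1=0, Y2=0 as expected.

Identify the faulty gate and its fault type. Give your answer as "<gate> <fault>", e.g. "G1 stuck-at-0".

Fault-free values for test 1 (a=1, b=1, c=0, d=0): G1=1, G2=1, G3=1, G4=1, G5=1, G6=1, G7=0, G8=0, giving Y1=0, Y2=0. Observed Y1=1, Y2=0.
Test 1: faults giving observed Y1=1, Y2=0 are {G6 stuck-at-0, G7 stuck-at-1}.
Test 2 (a=0, b=1, c=1, d=0): fault-free G1=0, G2=1, G3=0, G4=0, G5=0, G6=0, G7=0, G8=0 → Y1=0, Y2=0; observed Y1=0, Y2=0. Eliminates G7 stuck-at-1.
Only G6 stuck-at-0 is consistent with every test.

G6 stuck-at-0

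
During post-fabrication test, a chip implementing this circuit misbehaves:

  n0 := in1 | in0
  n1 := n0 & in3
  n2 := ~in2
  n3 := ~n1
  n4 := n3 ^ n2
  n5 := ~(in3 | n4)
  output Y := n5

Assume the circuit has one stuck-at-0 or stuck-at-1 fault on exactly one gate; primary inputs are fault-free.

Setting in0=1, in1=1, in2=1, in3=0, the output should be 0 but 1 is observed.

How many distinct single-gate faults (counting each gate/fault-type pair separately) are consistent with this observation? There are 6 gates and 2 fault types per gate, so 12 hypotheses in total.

Fault-free: n0=1, n1=0, n2=0, n3=1, n4=1, n5=0 → 0. Observed 1.
  n0 stuck-at-0: output 0 ✗
  n0 stuck-at-1: output 0 ✗
  n1 stuck-at-0: output 0 ✗
  n1 stuck-at-1: output 1 ✓
  n2 stuck-at-0: output 0 ✗
  n2 stuck-at-1: output 1 ✓
  n3 stuck-at-0: output 1 ✓
  n3 stuck-at-1: output 0 ✗
  n4 stuck-at-0: output 1 ✓
  n4 stuck-at-1: output 0 ✗
  n5 stuck-at-0: output 0 ✗
  n5 stuck-at-1: output 1 ✓
Consistent faults: {n1 stuck-at-1, n2 stuck-at-1, n3 stuck-at-0, n4 stuck-at-0, n5 stuck-at-1} — 5 in all.

5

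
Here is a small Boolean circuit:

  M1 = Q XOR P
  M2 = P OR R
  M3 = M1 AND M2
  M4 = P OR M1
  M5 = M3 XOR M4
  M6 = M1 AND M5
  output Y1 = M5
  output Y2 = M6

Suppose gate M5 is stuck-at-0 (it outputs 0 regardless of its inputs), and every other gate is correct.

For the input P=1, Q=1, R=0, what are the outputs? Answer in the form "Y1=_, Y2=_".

Y1=0, Y2=0

Propagate with M5 forced: M1=0, M2=1, M3=0, M4=1, M5=0 [stuck-at-0], M6=0.
So the outputs are Y1=0, Y2=0. (Without the fault they would be Y1=1, Y2=0.)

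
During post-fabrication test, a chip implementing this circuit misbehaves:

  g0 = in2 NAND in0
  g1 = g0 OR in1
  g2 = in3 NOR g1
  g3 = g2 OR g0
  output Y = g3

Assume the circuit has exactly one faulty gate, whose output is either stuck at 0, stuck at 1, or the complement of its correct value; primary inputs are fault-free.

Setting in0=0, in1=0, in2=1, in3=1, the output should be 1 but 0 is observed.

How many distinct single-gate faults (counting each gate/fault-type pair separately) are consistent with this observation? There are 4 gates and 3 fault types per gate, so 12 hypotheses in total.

4

Fault-free: g0=1, g1=1, g2=0, g3=1 → 1. Observed 0.
  g0 stuck-at-0: output 0 ✓
  g0 stuck-at-1: output 1 ✗
  g0 inverted output: output 0 ✓
  g1 stuck-at-0: output 1 ✗
  g1 stuck-at-1: output 1 ✗
  g1 inverted output: output 1 ✗
  g2 stuck-at-0: output 1 ✗
  g2 stuck-at-1: output 1 ✗
  g2 inverted output: output 1 ✗
  g3 stuck-at-0: output 0 ✓
  g3 stuck-at-1: output 1 ✗
  g3 inverted output: output 0 ✓
Consistent faults: {g0 stuck-at-0, g0 inverted output, g3 stuck-at-0, g3 inverted output} — 4 in all.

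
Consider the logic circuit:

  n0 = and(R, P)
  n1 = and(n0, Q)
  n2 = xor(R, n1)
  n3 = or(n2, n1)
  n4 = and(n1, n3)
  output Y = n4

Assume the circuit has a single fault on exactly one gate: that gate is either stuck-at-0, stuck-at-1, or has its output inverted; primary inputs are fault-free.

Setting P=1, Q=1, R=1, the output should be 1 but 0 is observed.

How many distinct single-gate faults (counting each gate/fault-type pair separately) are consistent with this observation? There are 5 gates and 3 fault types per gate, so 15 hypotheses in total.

8

Fault-free: n0=1, n1=1, n2=0, n3=1, n4=1 → 1. Observed 0.
  n0: stuck-at-0, inverted output ✓; others ✗
  n1: stuck-at-0, inverted output ✓; others ✗
  n2: none of the 3 fault types match ✗
  n3: stuck-at-0, inverted output ✓; others ✗
  n4: stuck-at-0, inverted output ✓; others ✗
Consistent faults: {n0 stuck-at-0, n0 inverted output, n1 stuck-at-0, n1 inverted output, n3 stuck-at-0, n3 inverted output, n4 stuck-at-0, n4 inverted output} — 8 in all.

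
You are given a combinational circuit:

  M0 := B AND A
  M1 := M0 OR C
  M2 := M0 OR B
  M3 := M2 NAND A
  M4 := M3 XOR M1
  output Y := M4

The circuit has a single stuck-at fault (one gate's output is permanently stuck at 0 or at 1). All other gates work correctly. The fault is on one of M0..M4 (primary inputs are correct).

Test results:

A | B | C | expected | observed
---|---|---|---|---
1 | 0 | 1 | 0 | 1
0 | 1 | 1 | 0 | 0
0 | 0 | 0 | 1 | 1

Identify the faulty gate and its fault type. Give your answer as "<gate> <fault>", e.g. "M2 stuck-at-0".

Fault-free values for test 1 (A=1, B=0, C=1): M0=0, M1=1, M2=0, M3=1, M4=0, giving Y=0. Observed 1.
Test 1: faults giving observed 1 are {M0 stuck-at-1, M1 stuck-at-0, M2 stuck-at-1, M3 stuck-at-0, M4 stuck-at-1}.
Test 2 (A=0, B=1, C=1): fault-free M0=0, M1=1, M2=1, M3=1, M4=0 → 0; observed 0. Eliminates M1 stuck-at-0, M3 stuck-at-0, M4 stuck-at-1.
Test 3 (A=0, B=0, C=0): fault-free M0=0, M1=0, M2=0, M3=1, M4=1 → 1; observed 1. Eliminates M0 stuck-at-1.
Only M2 stuck-at-1 is consistent with every test.

M2 stuck-at-1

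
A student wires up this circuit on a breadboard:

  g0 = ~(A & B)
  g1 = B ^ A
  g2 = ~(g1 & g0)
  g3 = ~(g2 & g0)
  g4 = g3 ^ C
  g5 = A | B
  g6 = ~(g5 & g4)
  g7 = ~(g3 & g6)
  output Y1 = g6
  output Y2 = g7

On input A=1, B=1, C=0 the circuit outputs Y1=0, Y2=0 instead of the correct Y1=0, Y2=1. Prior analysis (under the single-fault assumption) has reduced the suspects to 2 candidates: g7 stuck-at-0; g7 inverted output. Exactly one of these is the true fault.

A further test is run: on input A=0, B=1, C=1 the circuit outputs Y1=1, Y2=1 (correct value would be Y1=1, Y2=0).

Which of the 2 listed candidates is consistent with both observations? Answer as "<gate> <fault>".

g7 inverted output

Evaluate each candidate on input A=0, B=1, C=1:
  g7 stuck-at-0: g0=1, g1=1, g2=0, g3=1, g4=0, g5=1, g6=1, g7=0 [stuck-at-0] → Y1=1, Y2=0 — eliminated
  g7 inverted output: g0=1, g1=1, g2=0, g3=1, g4=0, g5=1, g6=1, g7=1 [inverted output] → Y1=1, Y2=1 — matches
Only g7 inverted output reproduces the observed Y1=1, Y2=1.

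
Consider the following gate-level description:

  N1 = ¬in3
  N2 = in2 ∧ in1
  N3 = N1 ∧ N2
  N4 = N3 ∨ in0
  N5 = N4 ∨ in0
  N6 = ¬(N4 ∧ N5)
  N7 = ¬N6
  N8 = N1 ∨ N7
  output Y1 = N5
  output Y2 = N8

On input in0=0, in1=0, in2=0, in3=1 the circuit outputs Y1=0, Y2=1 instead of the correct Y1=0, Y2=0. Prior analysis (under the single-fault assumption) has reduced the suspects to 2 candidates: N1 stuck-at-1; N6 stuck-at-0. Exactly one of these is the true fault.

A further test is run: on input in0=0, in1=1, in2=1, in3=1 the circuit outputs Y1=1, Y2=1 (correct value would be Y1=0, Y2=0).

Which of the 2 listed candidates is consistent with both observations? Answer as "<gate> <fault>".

Evaluate each candidate on input in0=0, in1=1, in2=1, in3=1:
  N1 stuck-at-1: N1=1 [stuck-at-1], N2=1, N3=1, N4=1, N5=1, N6=0, N7=1, N8=1 → Y1=1, Y2=1 — matches
  N6 stuck-at-0: N1=0, N2=1, N3=0, N4=0, N5=0, N6=0 [stuck-at-0], N7=1, N8=1 → Y1=0, Y2=1 — eliminated
Only N1 stuck-at-1 reproduces the observed Y1=1, Y2=1.

N1 stuck-at-1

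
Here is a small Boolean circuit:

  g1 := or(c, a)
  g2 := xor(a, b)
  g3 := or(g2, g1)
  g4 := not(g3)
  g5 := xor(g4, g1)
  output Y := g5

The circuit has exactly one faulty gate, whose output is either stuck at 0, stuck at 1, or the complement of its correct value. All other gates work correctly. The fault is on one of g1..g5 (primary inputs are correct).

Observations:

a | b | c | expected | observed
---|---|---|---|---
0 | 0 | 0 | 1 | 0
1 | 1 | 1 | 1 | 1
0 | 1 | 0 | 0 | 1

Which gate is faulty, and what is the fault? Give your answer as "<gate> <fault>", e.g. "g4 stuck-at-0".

Fault-free values for test 1 (a=0, b=0, c=0): g1=0, g2=0, g3=0, g4=1, g5=1, giving Y=1. Observed 0.
Test 1: faults giving observed 0 are {g2 stuck-at-1, g2 inverted output, g3 stuck-at-1, g3 inverted output, g4 stuck-at-0, g4 inverted output, g5 stuck-at-0, g5 inverted output}.
Test 2 (a=1, b=1, c=1): fault-free g1=1, g2=0, g3=1, g4=0, g5=1 → 1; observed 1. Eliminates g3 inverted output, g4 inverted output, g5 stuck-at-0, g5 inverted output.
Test 3 (a=0, b=1, c=0): fault-free g1=0, g2=1, g3=1, g4=0, g5=0 → 0; observed 1. Eliminates g2 stuck-at-1, g3 stuck-at-1, g4 stuck-at-0.
Only g2 inverted output is consistent with every test.

g2 inverted output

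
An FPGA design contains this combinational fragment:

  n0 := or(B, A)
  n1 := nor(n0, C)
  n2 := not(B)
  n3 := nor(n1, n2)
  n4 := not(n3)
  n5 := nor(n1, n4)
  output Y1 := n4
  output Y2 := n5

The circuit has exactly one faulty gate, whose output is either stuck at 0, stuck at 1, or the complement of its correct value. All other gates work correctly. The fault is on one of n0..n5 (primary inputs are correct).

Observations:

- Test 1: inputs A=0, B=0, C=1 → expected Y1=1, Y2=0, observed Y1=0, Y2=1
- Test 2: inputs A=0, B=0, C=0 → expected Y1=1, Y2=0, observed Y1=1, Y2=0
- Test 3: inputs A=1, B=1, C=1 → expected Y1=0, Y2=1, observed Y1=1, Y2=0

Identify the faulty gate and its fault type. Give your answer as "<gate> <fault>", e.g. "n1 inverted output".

n2 inverted output

Fault-free values for test 1 (A=0, B=0, C=1): n0=0, n1=0, n2=1, n3=0, n4=1, n5=0, giving Y1=1, Y2=0. Observed Y1=0, Y2=1.
Test 1: faults giving observed Y1=0, Y2=1 are {n2 stuck-at-0, n2 inverted output, n3 stuck-at-1, n3 inverted output, n4 stuck-at-0, n4 inverted output}.
Test 2 (A=0, B=0, C=0): fault-free n0=0, n1=1, n2=1, n3=0, n4=1, n5=0 → Y1=1, Y2=0; observed Y1=1, Y2=0. Eliminates n3 stuck-at-1, n3 inverted output, n4 stuck-at-0, n4 inverted output.
Test 3 (A=1, B=1, C=1): fault-free n0=1, n1=0, n2=0, n3=1, n4=0, n5=1 → Y1=0, Y2=1; observed Y1=1, Y2=0. Eliminates n2 stuck-at-0.
Only n2 inverted output is consistent with every test.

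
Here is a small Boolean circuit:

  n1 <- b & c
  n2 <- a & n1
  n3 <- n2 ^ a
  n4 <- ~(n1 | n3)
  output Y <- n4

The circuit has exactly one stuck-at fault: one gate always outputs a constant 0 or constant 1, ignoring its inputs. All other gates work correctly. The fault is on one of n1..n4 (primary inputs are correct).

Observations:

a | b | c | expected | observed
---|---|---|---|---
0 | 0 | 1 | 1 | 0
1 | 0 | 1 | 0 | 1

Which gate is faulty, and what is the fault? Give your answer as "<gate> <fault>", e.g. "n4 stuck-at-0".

Fault-free values for test 1 (a=0, b=0, c=1): n1=0, n2=0, n3=0, n4=1, giving Y=1. Observed 0.
Test 1: faults giving observed 0 are {n1 stuck-at-1, n2 stuck-at-1, n3 stuck-at-1, n4 stuck-at-0}.
Test 2 (a=1, b=0, c=1): fault-free n1=0, n2=0, n3=1, n4=0 → 0; observed 1. Eliminates n1 stuck-at-1, n3 stuck-at-1, n4 stuck-at-0.
Only n2 stuck-at-1 is consistent with every test.

n2 stuck-at-1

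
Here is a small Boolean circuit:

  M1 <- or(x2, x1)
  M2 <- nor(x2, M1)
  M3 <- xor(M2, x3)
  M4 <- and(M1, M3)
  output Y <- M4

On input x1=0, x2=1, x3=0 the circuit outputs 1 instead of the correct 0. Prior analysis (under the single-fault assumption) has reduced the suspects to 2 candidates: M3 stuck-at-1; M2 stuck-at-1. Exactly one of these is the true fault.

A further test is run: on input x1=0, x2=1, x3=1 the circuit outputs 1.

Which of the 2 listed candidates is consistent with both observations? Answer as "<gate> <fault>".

Evaluate each candidate on input x1=0, x2=1, x3=1:
  M3 stuck-at-1: M1=1, M2=0, M3=1 [stuck-at-1], M4=1 → 1 — matches
  M2 stuck-at-1: M1=1, M2=1 [stuck-at-1], M3=0, M4=0 → 0 — eliminated
Only M3 stuck-at-1 reproduces the observed 1.

M3 stuck-at-1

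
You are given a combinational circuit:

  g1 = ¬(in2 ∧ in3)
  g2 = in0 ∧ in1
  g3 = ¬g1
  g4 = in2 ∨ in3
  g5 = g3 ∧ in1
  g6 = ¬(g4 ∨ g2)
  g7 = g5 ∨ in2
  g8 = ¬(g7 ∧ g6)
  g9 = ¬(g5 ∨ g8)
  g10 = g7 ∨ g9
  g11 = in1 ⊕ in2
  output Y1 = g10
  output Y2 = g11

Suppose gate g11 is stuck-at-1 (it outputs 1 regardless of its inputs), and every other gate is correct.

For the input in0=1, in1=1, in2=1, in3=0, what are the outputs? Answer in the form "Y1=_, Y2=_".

Y1=1, Y2=1

Propagate with g11 forced: g1=1, g2=1, g3=0, g4=1, g5=0, g6=0, g7=1, g8=1, g9=0, g10=1, g11=1 [stuck-at-1].
So the outputs are Y1=1, Y2=1. (Without the fault they would be Y1=1, Y2=0.)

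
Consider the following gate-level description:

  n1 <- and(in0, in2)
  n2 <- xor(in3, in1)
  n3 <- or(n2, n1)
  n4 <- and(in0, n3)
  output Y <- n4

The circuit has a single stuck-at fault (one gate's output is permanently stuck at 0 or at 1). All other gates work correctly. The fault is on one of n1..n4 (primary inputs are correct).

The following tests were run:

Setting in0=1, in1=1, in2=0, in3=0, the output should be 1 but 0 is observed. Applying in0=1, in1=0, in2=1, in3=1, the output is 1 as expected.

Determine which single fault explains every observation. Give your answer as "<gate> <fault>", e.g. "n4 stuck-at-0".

n2 stuck-at-0

Fault-free values for test 1 (in0=1, in1=1, in2=0, in3=0): n1=0, n2=1, n3=1, n4=1, giving Y=1. Observed 0.
Test 1: faults giving observed 0 are {n2 stuck-at-0, n3 stuck-at-0, n4 stuck-at-0}.
Test 2 (in0=1, in1=0, in2=1, in3=1): fault-free n1=1, n2=1, n3=1, n4=1 → 1; observed 1. Eliminates n3 stuck-at-0, n4 stuck-at-0.
Only n2 stuck-at-0 is consistent with every test.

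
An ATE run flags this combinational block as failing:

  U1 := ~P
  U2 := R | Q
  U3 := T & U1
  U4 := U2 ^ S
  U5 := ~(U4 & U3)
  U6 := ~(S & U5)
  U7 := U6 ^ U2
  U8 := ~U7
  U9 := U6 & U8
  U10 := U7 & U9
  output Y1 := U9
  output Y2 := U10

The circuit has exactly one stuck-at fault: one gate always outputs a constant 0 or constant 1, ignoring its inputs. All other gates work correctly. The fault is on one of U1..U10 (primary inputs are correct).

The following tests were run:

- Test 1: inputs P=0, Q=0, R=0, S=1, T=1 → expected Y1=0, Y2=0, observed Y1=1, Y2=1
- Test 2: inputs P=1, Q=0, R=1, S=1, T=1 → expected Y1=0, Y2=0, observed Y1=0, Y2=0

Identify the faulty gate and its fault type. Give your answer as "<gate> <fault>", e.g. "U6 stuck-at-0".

Fault-free values for test 1 (P=0, Q=0, R=0, S=1, T=1): U1=1, U2=0, U3=1, U4=1, U5=0, U6=1, U7=1, U8=0, U9=0, U10=0, giving Y1=0, Y2=0. Observed Y1=1, Y2=1.
Test 1: faults giving observed Y1=1, Y2=1 are {U8 stuck-at-1, U9 stuck-at-1}.
Test 2 (P=1, Q=0, R=1, S=1, T=1): fault-free U1=0, U2=1, U3=0, U4=0, U5=1, U6=0, U7=1, U8=0, U9=0, U10=0 → Y1=0, Y2=0; observed Y1=0, Y2=0. Eliminates U9 stuck-at-1.
Only U8 stuck-at-1 is consistent with every test.

U8 stuck-at-1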